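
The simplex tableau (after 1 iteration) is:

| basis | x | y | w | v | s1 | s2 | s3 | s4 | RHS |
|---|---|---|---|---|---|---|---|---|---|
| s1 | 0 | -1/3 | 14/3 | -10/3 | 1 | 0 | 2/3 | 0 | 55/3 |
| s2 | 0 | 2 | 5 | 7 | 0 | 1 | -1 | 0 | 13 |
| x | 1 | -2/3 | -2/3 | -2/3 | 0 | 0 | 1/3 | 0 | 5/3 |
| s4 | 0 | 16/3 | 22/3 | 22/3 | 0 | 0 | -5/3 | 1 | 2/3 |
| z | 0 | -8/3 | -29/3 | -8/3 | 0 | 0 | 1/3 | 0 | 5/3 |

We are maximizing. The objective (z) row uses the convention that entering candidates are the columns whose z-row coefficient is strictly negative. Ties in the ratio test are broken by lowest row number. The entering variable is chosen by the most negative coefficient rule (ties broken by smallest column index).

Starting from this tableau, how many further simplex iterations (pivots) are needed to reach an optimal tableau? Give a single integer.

pivot: w in, s4 out → z = 28/11
pivot: s3 in, x out → z = 81/4
No improving column remains; optimal.

2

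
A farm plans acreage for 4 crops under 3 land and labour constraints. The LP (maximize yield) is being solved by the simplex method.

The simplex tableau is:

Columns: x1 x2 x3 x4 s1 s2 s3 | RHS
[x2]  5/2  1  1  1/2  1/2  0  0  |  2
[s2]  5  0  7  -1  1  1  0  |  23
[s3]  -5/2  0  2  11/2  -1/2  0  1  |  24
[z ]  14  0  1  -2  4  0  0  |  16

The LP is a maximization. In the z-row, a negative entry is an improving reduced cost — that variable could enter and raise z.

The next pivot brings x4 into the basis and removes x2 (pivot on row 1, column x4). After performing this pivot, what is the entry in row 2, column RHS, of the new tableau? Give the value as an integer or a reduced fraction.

27

Pivot element is row 1, column x4: 1/2.
Normalize row 1: new (row 1, RHS) = 2/(1/2) = 4.
row 2 ← row 2 − (-1)·(new row 1): 23 − (-1)·4 = 27.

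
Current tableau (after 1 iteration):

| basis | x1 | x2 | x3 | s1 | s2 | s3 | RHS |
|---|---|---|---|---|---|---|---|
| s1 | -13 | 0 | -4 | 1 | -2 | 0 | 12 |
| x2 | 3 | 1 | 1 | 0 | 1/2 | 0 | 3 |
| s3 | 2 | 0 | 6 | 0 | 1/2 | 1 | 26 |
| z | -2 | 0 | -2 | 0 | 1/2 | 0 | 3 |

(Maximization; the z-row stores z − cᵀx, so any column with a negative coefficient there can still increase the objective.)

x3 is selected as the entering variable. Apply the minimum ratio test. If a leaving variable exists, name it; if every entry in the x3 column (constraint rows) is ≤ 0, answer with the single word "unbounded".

Ratios: row 1 (s1): entry -4 ≤ 0, skip; row 2 (x2): 3/1 = 3; row 3 (s3): 26/6 = 13/3.
Minimum ratio is in the x2 row, so x2 leaves.

x2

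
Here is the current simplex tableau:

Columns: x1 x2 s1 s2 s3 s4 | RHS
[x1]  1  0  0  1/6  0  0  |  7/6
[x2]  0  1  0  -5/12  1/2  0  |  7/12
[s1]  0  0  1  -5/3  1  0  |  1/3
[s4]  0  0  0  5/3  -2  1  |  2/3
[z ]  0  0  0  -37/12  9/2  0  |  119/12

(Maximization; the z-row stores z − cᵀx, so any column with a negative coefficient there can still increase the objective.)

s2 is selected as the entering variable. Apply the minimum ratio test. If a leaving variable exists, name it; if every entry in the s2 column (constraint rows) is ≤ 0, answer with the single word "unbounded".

Ratios: row 1 (x1): (7/6)/(1/6) = 7; row 2 (x2): entry -5/12 ≤ 0, skip; row 3 (s1): entry -5/3 ≤ 0, skip; row 4 (s4): (2/3)/(5/3) = 2/5.
Minimum ratio is in the s4 row, so s4 leaves.

s4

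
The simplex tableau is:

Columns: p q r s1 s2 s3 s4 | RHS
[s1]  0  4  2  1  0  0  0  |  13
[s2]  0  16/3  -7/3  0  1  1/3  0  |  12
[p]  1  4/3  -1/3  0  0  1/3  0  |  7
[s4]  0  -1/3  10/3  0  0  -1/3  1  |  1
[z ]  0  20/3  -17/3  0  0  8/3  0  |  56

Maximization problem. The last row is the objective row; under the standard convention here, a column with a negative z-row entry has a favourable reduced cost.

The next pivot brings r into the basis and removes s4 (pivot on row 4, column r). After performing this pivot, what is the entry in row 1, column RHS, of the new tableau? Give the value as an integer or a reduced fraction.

62/5

Pivot element is row 4, column r: 10/3.
Normalize row 4: new (row 4, RHS) = 1/(10/3) = 3/10.
row 1 ← row 1 − 2·(new row 4): 13 − 2·(3/10) = 62/5.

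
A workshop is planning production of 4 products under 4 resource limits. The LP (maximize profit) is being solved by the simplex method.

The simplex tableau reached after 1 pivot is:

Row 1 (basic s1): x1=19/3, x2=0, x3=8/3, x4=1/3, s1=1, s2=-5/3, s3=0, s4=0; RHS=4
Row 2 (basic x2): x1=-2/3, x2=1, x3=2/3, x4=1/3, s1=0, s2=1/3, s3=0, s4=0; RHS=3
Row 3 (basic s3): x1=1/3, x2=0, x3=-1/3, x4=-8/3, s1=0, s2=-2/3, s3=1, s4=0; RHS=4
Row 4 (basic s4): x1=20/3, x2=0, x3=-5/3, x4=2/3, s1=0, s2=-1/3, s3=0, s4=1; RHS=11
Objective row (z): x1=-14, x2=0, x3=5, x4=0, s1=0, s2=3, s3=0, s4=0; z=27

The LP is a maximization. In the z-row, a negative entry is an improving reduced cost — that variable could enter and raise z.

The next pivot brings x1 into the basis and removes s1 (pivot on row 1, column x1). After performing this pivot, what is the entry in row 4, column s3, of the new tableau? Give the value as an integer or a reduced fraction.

Pivot element is row 1, column x1: 19/3.
Normalize row 1: new (row 1, s3) = 0/(19/3) = 0.
row 4 ← row 4 − (20/3)·(new row 1): 0 − (20/3)·0 = 0.

0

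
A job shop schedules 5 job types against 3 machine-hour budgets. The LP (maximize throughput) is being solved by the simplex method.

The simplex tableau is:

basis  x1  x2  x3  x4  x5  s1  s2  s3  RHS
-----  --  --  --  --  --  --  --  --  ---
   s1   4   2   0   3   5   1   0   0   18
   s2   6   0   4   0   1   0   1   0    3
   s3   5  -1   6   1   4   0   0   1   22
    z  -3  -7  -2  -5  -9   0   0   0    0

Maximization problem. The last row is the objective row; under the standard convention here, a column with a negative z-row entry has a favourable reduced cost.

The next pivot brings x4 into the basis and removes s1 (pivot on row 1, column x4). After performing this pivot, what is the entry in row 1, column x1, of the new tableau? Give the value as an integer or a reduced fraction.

4/3

Pivot element is row 1, column x4: 3.
Normalize row 1: new (row 1, x1) = 4/3 = 4/3.
Row 1 is the pivot row, so the entry is 4/3.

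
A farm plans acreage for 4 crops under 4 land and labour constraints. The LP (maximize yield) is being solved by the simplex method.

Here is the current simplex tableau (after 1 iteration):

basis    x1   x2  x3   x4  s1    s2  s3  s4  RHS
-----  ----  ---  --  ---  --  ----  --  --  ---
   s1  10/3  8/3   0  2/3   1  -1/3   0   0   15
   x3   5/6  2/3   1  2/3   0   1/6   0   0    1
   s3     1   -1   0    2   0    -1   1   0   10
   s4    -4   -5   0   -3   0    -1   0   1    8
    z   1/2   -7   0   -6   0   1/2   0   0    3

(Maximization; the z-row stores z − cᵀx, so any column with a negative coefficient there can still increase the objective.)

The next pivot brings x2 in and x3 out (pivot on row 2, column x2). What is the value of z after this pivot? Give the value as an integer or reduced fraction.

Minimum ratio for x2: 1/(2/3) = 3/2.
z changes by −(z-row coeff of x2)·ratio = −(-7)·(3/2) = 21/2.
New z = 3 + (21/2) = 27/2.

27/2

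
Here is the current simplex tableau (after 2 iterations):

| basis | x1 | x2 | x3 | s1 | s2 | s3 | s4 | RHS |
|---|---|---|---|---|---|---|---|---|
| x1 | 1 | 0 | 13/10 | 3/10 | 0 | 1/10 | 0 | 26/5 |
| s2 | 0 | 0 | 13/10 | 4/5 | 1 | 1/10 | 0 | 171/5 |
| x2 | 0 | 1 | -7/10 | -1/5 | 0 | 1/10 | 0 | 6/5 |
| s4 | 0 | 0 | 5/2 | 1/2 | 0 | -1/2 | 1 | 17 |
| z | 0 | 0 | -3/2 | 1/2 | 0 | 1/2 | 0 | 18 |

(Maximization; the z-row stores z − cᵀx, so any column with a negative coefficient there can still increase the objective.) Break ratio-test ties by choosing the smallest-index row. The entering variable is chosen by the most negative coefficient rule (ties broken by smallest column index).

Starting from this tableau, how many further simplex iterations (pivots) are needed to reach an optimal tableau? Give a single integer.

pivot: x3 in, x1 out → z = 24
No improving column remains; optimal.

1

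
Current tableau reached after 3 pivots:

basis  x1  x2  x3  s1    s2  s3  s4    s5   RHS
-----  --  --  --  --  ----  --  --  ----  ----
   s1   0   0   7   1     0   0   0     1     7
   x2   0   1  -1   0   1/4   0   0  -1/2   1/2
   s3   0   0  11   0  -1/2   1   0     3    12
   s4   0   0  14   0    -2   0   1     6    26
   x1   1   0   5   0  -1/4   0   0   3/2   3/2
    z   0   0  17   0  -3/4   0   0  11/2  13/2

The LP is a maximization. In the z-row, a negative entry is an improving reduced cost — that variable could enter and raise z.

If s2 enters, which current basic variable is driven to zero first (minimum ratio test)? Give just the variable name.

x2

Ratios: row 1 (s1): entry 0 ≤ 0, skip; row 2 (x2): (1/2)/(1/4) = 2; row 3 (s3): entry -1/2 ≤ 0, skip; row 4 (s4): entry -2 ≤ 0, skip; row 5 (x1): entry -1/4 ≤ 0, skip.
Minimum ratio 2 is in the x2 row, so x2 leaves.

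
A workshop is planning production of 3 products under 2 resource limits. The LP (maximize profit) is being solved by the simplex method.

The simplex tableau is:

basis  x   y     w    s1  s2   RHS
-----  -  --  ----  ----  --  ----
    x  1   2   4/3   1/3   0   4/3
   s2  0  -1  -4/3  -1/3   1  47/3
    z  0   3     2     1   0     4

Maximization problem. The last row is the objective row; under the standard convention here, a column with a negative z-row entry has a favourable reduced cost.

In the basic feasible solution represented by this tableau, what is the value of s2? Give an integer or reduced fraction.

s2 is basic (row 2); its value is the RHS of that row: 47/3.

47/3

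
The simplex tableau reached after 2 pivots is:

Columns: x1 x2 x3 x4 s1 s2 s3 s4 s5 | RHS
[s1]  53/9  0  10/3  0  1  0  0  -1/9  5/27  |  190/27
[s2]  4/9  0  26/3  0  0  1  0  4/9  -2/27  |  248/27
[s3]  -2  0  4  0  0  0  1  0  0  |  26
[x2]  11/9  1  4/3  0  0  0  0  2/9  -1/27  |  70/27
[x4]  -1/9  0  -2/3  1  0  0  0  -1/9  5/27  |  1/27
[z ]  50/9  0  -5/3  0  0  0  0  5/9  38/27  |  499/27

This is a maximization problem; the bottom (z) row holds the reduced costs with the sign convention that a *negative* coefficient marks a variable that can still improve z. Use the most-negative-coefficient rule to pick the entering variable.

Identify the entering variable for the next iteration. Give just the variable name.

x3

Objective-row coefficients: x1: 50/9, x2: 0, x3: -5/3, x4: 0, s1: 0, s2: 0, s3: 0, s4: 5/9, s5: 38/27.
The most negative is -5/3 in column x3, so x3 enters.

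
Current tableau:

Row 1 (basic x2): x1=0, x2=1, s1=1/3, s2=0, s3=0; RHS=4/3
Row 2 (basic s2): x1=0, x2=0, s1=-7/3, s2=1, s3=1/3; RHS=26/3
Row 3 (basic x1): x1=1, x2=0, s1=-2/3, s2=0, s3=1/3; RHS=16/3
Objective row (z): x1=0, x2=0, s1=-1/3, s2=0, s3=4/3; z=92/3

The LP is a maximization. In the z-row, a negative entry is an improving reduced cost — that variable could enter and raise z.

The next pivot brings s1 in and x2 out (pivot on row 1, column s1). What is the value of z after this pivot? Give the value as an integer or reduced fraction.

Minimum ratio for s1: (4/3)/(1/3) = 4.
z changes by −(z-row coeff of s1)·ratio = −(-1/3)·4 = 4/3.
New z = 92/3 + (4/3) = 32.

32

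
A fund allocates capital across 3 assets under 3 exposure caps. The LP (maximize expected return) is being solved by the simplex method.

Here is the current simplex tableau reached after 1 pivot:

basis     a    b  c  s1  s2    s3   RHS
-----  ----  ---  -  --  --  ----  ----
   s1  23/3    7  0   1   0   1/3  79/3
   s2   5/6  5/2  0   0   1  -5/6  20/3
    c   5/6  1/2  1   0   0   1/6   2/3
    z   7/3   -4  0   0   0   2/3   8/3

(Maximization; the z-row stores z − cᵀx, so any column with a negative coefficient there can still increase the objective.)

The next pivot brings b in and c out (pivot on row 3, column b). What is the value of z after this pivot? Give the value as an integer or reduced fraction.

8

Minimum ratio for b: (2/3)/(1/2) = 4/3.
z changes by −(z-row coeff of b)·ratio = −(-4)·(4/3) = 16/3.
New z = 8/3 + (16/3) = 8.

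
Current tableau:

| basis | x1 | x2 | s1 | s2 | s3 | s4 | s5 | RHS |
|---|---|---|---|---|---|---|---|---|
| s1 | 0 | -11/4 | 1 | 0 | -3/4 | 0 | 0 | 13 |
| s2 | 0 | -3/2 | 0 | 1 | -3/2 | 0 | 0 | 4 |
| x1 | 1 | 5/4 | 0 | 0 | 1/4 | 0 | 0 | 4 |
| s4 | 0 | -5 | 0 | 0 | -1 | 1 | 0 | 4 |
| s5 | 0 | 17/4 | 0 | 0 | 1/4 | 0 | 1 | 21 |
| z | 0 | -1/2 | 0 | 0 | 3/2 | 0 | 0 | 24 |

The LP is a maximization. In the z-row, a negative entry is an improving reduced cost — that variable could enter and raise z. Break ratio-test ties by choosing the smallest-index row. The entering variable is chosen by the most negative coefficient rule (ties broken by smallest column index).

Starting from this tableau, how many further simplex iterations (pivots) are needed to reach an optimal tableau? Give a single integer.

pivot: x2 in, x1 out → z = 128/5
No improving column remains; optimal.

1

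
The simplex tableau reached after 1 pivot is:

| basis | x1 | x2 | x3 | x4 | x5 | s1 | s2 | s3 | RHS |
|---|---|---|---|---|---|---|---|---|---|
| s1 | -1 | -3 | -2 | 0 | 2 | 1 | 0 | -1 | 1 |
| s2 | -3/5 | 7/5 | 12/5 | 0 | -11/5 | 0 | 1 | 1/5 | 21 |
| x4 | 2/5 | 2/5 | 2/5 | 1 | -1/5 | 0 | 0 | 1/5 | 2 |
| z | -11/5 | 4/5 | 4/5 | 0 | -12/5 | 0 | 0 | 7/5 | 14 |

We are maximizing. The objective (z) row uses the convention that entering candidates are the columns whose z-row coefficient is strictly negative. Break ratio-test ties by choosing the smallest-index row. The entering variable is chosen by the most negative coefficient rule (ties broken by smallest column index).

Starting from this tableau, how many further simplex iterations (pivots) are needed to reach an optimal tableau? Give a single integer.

pivot: x5 in, s1 out → z = 76/5
pivot: x1 in, x4 out → z = 39
pivot: x2 in, x1 out → z = 74
No improving column remains; optimal.

3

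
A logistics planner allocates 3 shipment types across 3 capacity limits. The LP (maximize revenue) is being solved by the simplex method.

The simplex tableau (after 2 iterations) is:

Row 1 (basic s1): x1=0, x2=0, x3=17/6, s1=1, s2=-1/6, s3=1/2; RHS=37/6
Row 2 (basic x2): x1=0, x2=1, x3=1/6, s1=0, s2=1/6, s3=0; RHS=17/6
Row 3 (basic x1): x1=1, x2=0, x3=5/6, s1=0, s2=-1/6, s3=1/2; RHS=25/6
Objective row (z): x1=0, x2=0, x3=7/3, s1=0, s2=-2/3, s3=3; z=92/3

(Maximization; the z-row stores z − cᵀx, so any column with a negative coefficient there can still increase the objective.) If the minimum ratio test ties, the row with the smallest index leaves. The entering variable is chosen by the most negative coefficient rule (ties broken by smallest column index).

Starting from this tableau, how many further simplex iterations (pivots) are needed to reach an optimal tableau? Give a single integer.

1

pivot: s2 in, x2 out → z = 42
No improving column remains; optimal.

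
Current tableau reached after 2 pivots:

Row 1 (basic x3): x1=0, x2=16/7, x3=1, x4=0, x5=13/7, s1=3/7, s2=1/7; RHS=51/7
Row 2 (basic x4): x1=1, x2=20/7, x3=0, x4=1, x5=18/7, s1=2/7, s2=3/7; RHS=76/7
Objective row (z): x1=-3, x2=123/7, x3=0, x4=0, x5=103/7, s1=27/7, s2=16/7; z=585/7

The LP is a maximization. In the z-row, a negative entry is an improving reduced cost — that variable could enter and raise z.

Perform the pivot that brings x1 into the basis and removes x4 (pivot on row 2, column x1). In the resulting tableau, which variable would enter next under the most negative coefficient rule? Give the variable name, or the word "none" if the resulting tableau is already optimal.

none

Pivot element 1. New z-row = old z-row − (-3)·(row 2/1).
Updated z-row coefficients: x1: 0, x2: 183/7, x3: 0, x4: 3, x5: 157/7, s1: 33/7, s2: 25/7.
No coefficient is strictly negative; the tableau after this pivot is optimal.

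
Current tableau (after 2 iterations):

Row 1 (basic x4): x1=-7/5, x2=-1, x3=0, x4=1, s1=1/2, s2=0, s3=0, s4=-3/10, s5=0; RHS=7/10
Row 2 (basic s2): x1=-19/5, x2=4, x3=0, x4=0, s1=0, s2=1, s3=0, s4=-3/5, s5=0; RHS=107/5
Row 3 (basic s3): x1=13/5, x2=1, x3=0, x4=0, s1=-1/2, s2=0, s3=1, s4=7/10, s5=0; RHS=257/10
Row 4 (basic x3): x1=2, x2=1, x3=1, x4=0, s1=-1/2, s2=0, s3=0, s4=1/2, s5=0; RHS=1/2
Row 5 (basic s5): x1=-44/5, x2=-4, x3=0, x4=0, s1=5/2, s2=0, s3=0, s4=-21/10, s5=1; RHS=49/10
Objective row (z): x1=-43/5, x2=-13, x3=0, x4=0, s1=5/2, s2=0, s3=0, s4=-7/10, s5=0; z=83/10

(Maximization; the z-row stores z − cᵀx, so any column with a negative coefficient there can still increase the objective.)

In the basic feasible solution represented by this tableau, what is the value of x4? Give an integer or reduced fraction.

7/10

x4 is basic (row 1); its value is the RHS of that row: 7/10.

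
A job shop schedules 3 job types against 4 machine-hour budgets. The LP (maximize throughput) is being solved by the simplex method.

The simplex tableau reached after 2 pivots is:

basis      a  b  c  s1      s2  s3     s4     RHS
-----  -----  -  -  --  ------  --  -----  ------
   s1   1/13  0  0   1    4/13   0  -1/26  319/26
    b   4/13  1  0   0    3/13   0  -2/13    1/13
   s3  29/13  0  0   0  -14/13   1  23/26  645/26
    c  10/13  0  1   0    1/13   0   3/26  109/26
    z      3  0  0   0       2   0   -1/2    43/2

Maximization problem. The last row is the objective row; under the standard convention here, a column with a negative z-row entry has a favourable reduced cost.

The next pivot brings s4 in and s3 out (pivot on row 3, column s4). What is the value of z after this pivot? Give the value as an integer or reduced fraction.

817/23

Minimum ratio for s4: (645/26)/(23/26) = 645/23.
z changes by −(z-row coeff of s4)·ratio = −(-1/2)·(645/23) = 645/46.
New z = 43/2 + (645/46) = 817/23.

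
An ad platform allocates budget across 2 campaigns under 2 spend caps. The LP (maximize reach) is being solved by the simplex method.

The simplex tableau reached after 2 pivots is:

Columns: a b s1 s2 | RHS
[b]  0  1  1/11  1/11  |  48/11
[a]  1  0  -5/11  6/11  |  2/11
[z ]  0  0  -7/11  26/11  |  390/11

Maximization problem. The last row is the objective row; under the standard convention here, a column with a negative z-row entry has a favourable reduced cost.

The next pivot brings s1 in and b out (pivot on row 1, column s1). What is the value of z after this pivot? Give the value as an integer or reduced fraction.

66

Minimum ratio for s1: (48/11)/(1/11) = 48.
z changes by −(z-row coeff of s1)·ratio = −(-7/11)·48 = 336/11.
New z = 390/11 + (336/11) = 66.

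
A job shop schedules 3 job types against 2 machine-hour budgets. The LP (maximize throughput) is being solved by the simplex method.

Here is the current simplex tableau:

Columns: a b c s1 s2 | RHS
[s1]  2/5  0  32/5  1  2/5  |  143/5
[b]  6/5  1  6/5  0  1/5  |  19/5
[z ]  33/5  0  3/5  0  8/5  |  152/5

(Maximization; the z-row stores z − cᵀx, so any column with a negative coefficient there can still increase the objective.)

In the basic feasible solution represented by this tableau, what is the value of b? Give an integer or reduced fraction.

19/5

b is basic (row 2); its value is the RHS of that row: 19/5.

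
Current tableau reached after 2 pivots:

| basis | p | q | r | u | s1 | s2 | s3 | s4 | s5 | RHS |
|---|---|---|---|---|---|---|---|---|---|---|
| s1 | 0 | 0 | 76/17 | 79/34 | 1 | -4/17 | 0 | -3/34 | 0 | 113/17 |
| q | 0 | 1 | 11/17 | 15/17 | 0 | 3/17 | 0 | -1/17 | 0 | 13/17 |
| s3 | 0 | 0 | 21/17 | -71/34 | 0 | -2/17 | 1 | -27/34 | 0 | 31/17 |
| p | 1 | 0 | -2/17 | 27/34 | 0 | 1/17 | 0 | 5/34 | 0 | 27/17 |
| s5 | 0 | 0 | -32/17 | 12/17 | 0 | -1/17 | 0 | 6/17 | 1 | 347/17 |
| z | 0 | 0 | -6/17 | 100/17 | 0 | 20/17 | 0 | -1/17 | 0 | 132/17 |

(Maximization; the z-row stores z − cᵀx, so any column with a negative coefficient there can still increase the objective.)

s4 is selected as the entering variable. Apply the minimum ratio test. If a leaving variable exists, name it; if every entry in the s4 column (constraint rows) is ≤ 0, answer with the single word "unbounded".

p

Ratios: row 1 (s1): entry -3/34 ≤ 0, skip; row 2 (q): entry -1/17 ≤ 0, skip; row 3 (s3): entry -27/34 ≤ 0, skip; row 4 (p): (27/17)/(5/34) = 54/5; row 5 (s5): (347/17)/(6/17) = 347/6.
Minimum ratio is in the p row, so p leaves.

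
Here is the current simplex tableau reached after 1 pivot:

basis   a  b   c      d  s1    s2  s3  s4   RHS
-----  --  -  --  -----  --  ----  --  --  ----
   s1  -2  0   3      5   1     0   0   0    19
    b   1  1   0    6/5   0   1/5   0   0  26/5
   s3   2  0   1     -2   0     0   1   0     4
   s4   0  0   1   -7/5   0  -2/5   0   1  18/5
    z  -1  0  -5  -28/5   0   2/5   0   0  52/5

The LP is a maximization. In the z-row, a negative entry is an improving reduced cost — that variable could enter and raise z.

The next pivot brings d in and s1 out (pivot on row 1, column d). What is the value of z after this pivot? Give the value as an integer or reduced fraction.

792/25

Minimum ratio for d: 19/5 = 19/5.
z changes by −(z-row coeff of d)·ratio = −(-28/5)·(19/5) = 532/25.
New z = 52/5 + (532/25) = 792/25.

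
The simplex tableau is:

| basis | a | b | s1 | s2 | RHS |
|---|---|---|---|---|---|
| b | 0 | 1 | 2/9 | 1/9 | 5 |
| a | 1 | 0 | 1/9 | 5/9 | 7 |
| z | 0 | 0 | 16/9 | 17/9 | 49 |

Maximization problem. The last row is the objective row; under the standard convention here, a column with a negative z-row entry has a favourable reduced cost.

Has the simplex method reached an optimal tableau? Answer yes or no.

No objective-row coefficient is strictly negative, so no entering variable exists; the tableau is optimal.

yes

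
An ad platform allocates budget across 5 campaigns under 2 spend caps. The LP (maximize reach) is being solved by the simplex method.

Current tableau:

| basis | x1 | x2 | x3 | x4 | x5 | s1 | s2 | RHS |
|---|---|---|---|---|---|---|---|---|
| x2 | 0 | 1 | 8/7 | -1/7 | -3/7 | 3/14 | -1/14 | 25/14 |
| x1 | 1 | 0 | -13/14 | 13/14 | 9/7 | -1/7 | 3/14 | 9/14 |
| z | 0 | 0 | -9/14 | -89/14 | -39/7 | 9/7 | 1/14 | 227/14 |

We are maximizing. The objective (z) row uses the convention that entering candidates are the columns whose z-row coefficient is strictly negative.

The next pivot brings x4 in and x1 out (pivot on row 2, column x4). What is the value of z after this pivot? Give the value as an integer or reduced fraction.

Minimum ratio for x4: (9/14)/(13/14) = 9/13.
z changes by −(z-row coeff of x4)·ratio = −(-89/14)·(9/13) = 801/182.
New z = 227/14 + (801/182) = 268/13.

268/13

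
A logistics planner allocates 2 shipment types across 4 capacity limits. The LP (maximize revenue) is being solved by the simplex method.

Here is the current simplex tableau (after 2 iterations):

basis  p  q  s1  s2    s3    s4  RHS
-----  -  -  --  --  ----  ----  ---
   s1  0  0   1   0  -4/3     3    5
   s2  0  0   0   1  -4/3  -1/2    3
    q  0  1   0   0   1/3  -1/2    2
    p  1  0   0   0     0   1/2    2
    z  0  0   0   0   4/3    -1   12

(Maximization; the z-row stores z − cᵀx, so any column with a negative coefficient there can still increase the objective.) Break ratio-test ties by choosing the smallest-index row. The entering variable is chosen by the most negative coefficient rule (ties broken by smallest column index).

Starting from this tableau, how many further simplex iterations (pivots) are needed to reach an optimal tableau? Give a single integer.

pivot: s4 in, s1 out → z = 41/3
No improving column remains; optimal.

1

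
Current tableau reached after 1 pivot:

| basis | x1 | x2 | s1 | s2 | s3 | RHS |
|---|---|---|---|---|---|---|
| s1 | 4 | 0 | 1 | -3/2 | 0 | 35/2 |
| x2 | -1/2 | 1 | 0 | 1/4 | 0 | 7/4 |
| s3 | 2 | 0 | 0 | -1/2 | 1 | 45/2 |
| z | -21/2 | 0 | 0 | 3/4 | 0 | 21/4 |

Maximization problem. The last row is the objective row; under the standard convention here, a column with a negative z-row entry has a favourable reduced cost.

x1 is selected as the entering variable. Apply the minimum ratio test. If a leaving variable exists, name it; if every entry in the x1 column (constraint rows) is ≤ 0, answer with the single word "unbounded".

s1

Ratios: row 1 (s1): (35/2)/4 = 35/8; row 2 (x2): entry -1/2 ≤ 0, skip; row 3 (s3): (45/2)/2 = 45/4.
Minimum ratio is in the s1 row, so s1 leaves.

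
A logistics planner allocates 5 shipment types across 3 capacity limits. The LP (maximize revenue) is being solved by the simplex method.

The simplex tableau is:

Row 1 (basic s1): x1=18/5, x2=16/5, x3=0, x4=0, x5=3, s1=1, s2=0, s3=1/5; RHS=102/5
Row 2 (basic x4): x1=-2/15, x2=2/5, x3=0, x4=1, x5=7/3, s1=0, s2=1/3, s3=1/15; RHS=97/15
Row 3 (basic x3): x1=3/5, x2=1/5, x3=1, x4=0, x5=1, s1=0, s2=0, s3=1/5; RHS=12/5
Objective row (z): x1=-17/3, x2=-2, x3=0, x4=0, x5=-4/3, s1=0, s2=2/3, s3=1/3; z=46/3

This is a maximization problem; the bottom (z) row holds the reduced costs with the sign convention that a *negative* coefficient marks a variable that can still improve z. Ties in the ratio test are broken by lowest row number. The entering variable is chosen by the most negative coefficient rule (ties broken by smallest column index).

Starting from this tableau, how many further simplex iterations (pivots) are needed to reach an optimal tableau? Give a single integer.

pivot: x1 in, x3 out → z = 38
pivot: x2 in, s1 out → z = 115/3
No improving column remains; optimal.

2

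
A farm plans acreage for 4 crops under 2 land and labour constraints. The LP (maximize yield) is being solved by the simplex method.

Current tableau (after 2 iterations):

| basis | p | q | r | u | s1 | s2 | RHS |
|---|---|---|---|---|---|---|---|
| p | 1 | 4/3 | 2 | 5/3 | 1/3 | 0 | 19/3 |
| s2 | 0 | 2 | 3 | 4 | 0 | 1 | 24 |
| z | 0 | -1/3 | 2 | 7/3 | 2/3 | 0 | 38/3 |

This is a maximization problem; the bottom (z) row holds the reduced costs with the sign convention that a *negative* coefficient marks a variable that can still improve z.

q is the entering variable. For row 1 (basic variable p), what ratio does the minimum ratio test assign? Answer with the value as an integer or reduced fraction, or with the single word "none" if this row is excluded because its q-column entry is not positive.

19/4

Ratio = RHS / (q entry) = (19/3) / (4/3) = 19/4.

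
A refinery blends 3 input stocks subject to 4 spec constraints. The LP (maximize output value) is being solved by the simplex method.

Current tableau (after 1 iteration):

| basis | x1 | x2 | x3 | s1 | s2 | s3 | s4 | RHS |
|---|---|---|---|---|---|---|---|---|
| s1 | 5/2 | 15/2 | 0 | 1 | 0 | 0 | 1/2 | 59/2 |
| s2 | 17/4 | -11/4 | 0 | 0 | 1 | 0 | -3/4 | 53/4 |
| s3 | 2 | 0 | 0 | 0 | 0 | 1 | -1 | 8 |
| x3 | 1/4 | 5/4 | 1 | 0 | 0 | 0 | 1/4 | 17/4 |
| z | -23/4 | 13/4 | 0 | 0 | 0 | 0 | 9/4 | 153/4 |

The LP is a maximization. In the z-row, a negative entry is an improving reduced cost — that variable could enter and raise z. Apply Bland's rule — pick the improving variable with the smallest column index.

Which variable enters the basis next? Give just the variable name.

x1

Objective-row coefficients: x1: -23/4, x2: 13/4, x3: 0, s1: 0, s2: 0, s3: 0, s4: 9/4.
Improving columns: x1. Bland's rule picks the smallest column index → x1.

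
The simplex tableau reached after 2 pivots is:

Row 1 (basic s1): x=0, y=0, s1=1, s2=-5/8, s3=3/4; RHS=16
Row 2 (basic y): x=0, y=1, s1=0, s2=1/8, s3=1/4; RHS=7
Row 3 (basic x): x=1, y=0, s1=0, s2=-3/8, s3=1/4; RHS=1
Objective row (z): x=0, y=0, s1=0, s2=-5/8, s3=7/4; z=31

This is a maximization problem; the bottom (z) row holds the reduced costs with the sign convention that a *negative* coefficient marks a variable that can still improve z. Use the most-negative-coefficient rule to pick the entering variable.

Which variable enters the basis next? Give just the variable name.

Objective-row coefficients: x: 0, y: 0, s1: 0, s2: -5/8, s3: 7/4.
The most negative is -5/8 in column s2, so s2 enters.

s2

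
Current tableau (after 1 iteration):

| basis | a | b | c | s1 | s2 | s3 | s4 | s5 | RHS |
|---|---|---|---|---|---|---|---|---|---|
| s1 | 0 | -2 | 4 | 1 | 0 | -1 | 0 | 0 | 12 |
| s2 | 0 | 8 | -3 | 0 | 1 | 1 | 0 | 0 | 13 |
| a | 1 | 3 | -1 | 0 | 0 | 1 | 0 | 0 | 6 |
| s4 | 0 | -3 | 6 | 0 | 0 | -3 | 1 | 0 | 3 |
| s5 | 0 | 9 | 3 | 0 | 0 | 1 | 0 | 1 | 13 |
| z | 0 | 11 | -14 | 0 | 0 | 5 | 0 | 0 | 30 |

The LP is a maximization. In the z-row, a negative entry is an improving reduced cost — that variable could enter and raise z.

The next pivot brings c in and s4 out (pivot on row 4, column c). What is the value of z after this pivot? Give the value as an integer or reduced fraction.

Minimum ratio for c: 3/6 = 1/2.
z changes by −(z-row coeff of c)·ratio = −(-14)·(1/2) = 7.
New z = 30 + 7 = 37.

37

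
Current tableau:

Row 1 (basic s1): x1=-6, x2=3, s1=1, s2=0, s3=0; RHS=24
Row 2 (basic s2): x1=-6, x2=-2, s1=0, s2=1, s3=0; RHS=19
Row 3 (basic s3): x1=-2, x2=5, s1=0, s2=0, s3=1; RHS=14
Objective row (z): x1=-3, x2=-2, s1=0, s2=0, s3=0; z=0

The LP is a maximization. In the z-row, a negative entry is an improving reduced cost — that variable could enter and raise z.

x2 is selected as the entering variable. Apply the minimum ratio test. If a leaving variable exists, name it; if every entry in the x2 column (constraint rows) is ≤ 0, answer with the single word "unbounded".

Ratios: row 1 (s1): 24/3 = 8; row 2 (s2): entry -2 ≤ 0, skip; row 3 (s3): 14/5 = 14/5.
Minimum ratio is in the s3 row, so s3 leaves.

s3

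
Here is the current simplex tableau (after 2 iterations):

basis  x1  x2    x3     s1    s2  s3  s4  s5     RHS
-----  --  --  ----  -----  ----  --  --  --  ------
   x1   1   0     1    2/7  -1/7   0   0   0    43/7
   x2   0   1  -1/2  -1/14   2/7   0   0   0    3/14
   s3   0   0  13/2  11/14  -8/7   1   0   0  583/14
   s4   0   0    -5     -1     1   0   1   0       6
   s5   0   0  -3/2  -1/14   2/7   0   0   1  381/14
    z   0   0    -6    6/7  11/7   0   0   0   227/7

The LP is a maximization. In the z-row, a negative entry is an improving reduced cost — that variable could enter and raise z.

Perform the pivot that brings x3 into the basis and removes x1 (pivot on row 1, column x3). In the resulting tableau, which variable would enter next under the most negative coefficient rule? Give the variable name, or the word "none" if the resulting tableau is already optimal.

none

Pivot element 1. New z-row = old z-row − (-6)·(row 1/1).
Updated z-row coefficients: x1: 6, x2: 0, x3: 0, s1: 18/7, s2: 5/7, s3: 0, s4: 0, s5: 0.
No coefficient is strictly negative; the tableau after this pivot is optimal.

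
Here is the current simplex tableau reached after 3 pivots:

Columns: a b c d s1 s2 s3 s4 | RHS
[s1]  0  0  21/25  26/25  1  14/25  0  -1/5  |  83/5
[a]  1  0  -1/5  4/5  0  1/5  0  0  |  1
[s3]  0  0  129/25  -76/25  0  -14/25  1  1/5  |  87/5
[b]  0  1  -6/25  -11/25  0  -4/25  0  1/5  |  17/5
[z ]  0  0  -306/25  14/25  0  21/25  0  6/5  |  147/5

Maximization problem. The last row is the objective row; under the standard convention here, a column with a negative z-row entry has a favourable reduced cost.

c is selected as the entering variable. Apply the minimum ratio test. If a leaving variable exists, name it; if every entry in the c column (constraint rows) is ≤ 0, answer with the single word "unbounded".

Ratios: row 1 (s1): (83/5)/(21/25) = 415/21; row 2 (a): entry -1/5 ≤ 0, skip; row 3 (s3): (87/5)/(129/25) = 145/43; row 4 (b): entry -6/25 ≤ 0, skip.
Minimum ratio is in the s3 row, so s3 leaves.

s3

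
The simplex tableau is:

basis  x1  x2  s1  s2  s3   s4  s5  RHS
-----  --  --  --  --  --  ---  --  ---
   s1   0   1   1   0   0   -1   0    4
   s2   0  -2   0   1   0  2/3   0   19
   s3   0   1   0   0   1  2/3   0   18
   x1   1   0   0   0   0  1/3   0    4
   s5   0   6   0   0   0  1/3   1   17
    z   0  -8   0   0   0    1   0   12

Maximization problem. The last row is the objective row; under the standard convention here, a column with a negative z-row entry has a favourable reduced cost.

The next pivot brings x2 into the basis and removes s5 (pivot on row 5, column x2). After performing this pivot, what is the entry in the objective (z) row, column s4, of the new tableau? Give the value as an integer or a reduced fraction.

13/9

Pivot element is row 5, column x2: 6.
Normalize row 5: new (row 5, s4) = (1/3)/6 = 1/18.
z-row ← z-row − (-8)·(new row 5): 1 − (-8)·(1/18) = 13/9.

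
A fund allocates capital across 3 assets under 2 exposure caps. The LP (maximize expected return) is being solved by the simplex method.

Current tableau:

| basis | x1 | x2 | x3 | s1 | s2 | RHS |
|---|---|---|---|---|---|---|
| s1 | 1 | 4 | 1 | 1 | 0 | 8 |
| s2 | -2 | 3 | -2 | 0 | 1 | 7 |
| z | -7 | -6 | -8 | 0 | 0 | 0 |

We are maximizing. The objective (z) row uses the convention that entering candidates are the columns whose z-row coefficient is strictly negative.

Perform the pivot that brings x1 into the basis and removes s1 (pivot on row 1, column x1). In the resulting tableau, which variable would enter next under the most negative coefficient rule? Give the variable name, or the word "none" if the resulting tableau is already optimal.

Pivot element 1. New z-row = old z-row − (-7)·(row 1/1).
Updated z-row coefficients: x1: 0, x2: 22, x3: -1, s1: 7, s2: 0.
The most negative is -1 in column x3, so x3 would enter next.

x3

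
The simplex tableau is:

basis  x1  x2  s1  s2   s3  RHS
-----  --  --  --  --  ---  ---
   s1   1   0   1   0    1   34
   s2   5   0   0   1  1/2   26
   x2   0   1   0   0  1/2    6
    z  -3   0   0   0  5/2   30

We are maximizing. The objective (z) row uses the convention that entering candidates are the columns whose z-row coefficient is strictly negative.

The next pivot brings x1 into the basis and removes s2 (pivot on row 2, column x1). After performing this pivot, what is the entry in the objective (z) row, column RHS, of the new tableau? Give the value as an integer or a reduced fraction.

Pivot element is row 2, column x1: 5.
Normalize row 2: new (row 2, RHS) = 26/5 = 26/5.
z-row ← z-row − (-3)·(new row 2): 30 − (-3)·(26/5) = 228/5.

228/5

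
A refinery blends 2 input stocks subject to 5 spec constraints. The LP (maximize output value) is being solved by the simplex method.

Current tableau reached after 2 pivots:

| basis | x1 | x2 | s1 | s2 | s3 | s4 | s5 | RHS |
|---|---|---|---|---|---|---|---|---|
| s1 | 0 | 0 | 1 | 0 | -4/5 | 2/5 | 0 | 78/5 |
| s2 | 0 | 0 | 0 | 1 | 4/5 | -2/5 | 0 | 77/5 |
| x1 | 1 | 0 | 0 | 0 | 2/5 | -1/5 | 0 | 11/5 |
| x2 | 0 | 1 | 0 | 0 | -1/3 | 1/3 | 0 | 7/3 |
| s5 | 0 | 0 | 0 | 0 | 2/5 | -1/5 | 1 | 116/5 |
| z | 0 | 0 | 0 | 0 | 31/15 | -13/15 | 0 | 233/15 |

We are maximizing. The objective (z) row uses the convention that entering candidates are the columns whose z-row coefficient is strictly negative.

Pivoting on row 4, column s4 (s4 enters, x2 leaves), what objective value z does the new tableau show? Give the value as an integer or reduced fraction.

Minimum ratio for s4: (7/3)/(1/3) = 7.
z changes by −(z-row coeff of s4)·ratio = −(-13/15)·7 = 91/15.
New z = 233/15 + (91/15) = 108/5.

108/5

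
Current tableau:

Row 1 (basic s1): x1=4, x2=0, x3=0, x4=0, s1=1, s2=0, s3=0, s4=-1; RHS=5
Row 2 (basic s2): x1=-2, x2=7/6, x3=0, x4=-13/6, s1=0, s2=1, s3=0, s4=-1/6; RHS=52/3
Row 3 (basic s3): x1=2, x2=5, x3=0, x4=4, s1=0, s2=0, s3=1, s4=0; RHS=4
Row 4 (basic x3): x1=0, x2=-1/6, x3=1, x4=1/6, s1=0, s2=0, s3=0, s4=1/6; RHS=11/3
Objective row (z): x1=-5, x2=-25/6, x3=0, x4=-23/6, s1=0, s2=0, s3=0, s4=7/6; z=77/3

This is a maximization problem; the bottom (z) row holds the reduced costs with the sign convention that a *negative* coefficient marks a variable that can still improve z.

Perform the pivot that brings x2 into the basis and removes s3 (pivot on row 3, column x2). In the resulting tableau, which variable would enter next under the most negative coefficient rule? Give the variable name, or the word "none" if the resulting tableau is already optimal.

x1

Pivot element 5. New z-row = old z-row − (-25/6)·(row 3/5).
Updated z-row coefficients: x1: -10/3, x2: 0, x3: 0, x4: -1/2, s1: 0, s2: 0, s3: 5/6, s4: 7/6.
The most negative is -10/3 in column x1, so x1 would enter next.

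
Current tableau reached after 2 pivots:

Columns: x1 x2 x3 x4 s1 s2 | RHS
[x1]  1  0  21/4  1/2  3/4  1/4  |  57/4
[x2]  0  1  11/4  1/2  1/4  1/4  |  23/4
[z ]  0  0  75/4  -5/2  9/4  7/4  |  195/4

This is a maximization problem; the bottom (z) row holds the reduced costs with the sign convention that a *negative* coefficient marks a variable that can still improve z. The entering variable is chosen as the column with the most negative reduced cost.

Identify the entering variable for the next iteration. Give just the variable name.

Objective-row coefficients: x1: 0, x2: 0, x3: 75/4, x4: -5/2, s1: 9/4, s2: 7/4.
The most negative is -5/2 in column x4, so x4 enters.

x4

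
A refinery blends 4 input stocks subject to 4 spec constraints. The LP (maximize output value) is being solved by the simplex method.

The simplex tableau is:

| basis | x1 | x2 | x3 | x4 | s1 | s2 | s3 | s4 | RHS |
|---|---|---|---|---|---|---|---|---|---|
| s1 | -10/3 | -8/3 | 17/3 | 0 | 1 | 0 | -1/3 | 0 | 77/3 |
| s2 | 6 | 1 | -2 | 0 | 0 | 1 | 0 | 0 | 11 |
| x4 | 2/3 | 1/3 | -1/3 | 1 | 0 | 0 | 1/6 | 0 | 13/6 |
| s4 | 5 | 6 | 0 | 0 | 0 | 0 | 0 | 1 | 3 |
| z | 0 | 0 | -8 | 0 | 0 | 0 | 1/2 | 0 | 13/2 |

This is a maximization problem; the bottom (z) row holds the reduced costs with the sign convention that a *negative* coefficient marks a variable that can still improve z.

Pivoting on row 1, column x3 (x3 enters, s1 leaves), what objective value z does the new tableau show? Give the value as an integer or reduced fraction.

1453/34

Minimum ratio for x3: (77/3)/(17/3) = 77/17.
z changes by −(z-row coeff of x3)·ratio = −(-8)·(77/17) = 616/17.
New z = 13/2 + (616/17) = 1453/34.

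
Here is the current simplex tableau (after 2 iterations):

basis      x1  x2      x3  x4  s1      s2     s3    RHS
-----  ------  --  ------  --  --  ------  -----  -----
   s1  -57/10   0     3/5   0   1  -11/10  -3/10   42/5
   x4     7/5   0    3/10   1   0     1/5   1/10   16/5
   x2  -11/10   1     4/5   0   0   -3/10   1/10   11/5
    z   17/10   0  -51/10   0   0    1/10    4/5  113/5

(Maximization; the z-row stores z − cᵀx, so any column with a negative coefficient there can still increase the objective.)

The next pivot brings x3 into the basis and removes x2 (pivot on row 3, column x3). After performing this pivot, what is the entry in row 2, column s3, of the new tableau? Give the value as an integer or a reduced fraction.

Pivot element is row 3, column x3: 4/5.
Normalize row 3: new (row 3, s3) = (1/10)/(4/5) = 1/8.
row 2 ← row 2 − (3/10)·(new row 3): 1/10 − (3/10)·(1/8) = 1/16.

1/16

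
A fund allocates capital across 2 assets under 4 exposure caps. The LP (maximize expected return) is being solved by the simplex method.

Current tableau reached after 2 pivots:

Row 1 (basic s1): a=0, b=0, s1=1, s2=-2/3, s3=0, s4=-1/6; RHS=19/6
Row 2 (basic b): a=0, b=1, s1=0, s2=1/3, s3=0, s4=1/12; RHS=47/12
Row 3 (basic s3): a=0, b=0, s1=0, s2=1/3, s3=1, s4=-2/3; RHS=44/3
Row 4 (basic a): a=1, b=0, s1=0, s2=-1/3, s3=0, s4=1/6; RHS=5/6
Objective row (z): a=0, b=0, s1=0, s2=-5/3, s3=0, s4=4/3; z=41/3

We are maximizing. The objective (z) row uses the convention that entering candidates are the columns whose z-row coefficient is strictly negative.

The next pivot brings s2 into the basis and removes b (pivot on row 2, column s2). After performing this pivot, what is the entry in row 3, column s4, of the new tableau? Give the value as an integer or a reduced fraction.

-3/4

Pivot element is row 2, column s2: 1/3.
Normalize row 2: new (row 2, s4) = (1/12)/(1/3) = 1/4.
row 3 ← row 3 − (1/3)·(new row 2): -2/3 − (1/3)·(1/4) = -3/4.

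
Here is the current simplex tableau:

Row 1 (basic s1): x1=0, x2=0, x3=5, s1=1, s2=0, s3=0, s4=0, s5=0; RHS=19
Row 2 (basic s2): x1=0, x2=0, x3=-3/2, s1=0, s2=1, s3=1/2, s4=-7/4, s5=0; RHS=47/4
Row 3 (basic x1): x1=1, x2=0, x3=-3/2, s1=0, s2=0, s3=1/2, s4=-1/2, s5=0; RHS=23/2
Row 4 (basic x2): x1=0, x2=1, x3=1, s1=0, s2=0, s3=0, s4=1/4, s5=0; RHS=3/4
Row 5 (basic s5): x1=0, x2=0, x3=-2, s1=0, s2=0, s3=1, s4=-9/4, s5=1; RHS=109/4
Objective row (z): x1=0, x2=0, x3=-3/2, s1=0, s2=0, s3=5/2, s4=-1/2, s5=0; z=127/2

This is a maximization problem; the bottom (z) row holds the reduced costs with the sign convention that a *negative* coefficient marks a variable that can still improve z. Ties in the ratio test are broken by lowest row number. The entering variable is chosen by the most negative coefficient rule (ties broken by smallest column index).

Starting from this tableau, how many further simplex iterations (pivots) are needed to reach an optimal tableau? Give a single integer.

pivot: x3 in, x2 out → z = 517/8
pivot: s4 in, x3 out → z = 65
No improving column remains; optimal.

2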